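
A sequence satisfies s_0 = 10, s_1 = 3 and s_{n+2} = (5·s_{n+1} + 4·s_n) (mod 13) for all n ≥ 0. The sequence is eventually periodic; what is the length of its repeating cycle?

42

We have s_0 = 10, s_1 = 3, s_2 = 3, s_3 = 1, s_4 = 4, s_5 = 11, s_6 = 6, s_7 = 9, s_8 = 4, s_9 = 4, s_{10} = 10, s_{11} = 1, s_{12} = 6, s_{13} = 8, s_{14} = 12, s_{15} = 1, s_{16} = 1, s_{17} = 9, s_{18} = 10, s_{19} = 8, s_{20} = 2, s_{21} = 3, s_{22} = 10, s_{23} = 10, s_{24} = 12, s_{25} = 9, s_{26} = 2, s_{27} = 7, s_{28} = 4, s_{29} = 9, s_{30} = 9, s_{31} = 3, s_{32} = 12, s_{33} = 7, s_{34} = 5, s_{35} = 1, s_{36} = 12, s_{37} = 12, s_{38} = 4, s_{39} = 3, s_{40} = 5, s_{41} = 11, s_{42} = 10, s_{43} = 3.
The sequence repeats with period 42.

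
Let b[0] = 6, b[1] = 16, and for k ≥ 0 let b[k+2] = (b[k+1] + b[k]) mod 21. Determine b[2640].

6

Computing terms: b[0] = 6,  b[1] = 16,  b[2] = 1,  b[3] = 17,  b[4] = 18,  b[5] = 14,  b[6] = 11,  b[7] = 4,  b[8] = 15,  b[9] = 19,  b[10] = 13,  b[11] = 11,  b[12] = 3,  b[13] = 14,  b[14] = 17,  b[15] = 10,  b[16] = 6,  b[17] = 16.
Since (b[16], b[17]) = (b[0], b[1]) = (6, 16) (two consecutive terms determine the rest), the sequence is periodic with period 16.
(2640 - 0) mod 16 = 0, so b[2640] = b[0] = 6.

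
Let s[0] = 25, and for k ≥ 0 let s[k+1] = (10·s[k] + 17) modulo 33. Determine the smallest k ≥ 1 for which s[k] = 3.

s[0] = 25,  s[1] = 3,  s[2] = 14,  s[3] = 25.
Since s[3] = s[0] = 25, the sequence is periodic with period 3.
The value 3 first appears (with k ≥ 1) at s[1].

1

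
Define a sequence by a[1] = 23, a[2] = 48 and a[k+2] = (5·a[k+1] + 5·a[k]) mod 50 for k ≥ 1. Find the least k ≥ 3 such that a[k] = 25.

Listing terms: a[1] = 23, a[2] = 48, a[3] = 5, a[4] = 15, a[5] = 0, a[6] = 25, a[7] = 25, a[8] = 0, a[9] = 25.
Since (a[8], a[9]) = (a[5], a[6]) = (0, 25) (two consecutive terms determine the rest), the sequence is eventually periodic: after a pre-period of length 4 it cycles with period 3.
The value 25 first appears (with k ≥ 3) at a[6].

6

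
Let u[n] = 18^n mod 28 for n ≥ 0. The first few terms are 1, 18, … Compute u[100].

4

We have u[0] = 1,  u[1] = 18,  u[2] = 16,  u[3] = 8,  u[4] = 4,  u[5] = 16.
Since u[5] = u[2] = 16, the sequence is eventually periodic: after a pre-period of length 2 it cycles with period 3.
For n ≥ 2, u[n] depends only on (n - 2) mod 3. (100 - 2) mod 3 = 2, so u[100] = u[4] = 4.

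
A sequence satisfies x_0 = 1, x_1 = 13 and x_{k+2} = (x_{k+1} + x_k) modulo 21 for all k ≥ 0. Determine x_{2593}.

x_0 = 1; x_1 = 13; x_2 = 14; x_3 = 6; x_4 = 20; x_5 = 5; x_6 = 4; x_7 = 9; x_8 = 13; x_9 = 1; x_{10} = 14; x_{11} = 15; x_{12} = 8; x_{13} = 2; x_{14} = 10; x_{15} = 12; x_{16} = 1; x_{17} = 13.
Since (x_{16}, x_{17}) = (x_0, x_1) = (1, 13) (two consecutive terms determine the rest), the sequence is periodic with period 16.
(2593 - 0) mod 16 = 1, so x_{2593} = x_1 = 13.

13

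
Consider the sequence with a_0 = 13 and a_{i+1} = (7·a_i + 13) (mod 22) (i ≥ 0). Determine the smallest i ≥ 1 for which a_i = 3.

4

Computing terms: a_0 = 13,  a_1 = 16,  a_2 = 15,  a_3 = 8,  a_4 = 3,  a_5 = 12,  a_6 = 9,  a_7 = 10,  a_8 = 17,  a_9 = 0,  a_{10} = 13.
Since a_{10} = a_0 = 13, the sequence is periodic with period 10.
The value 3 first appears (with i ≥ 1) at a_4.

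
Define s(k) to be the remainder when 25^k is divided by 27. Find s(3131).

13

Computing terms: s(1) = 25; s(2) = 4; s(3) = 19; s(4) = 16; s(5) = 22; s(6) = 10; s(7) = 7; s(8) = 13; s(9) = 1; s(10) = 25.
The sequence repeats with period 9.
(3131 - 1) mod 9 = 7, so s(3131) = s(8) = 13.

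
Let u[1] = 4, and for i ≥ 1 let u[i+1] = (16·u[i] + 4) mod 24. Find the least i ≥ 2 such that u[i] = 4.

4

We have u[1] = 4, u[2] = 20, u[3] = 12, u[4] = 4.
Since u[4] = u[1] = 4, the sequence is periodic with period 3.
The value 4 next appears (with i ≥ 2) at u[4].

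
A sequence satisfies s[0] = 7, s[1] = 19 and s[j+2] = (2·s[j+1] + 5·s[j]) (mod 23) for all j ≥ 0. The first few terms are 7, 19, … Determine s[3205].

19

Computing terms: s[0] = 7, s[1] = 19, s[2] = 4, s[3] = 11, s[4] = 19, s[5] = 1, s[6] = 5, s[7] = 15, s[8] = 9, s[9] = 1, s[10] = 1, s[11] = 7, s[12] = 19.
Since (s[11], s[12]) = (s[0], s[1]) = (7, 19) (two consecutive terms determine the rest), the sequence is periodic with period 11.
(3205 - 0) mod 11 = 4, so s[3205] = s[4] = 19.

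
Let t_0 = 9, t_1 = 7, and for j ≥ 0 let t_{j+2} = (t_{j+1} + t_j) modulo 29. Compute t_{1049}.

We have t_0 = 9,  t_1 = 7,  t_2 = 16,  t_3 = 23,  t_4 = 10,  t_5 = 4,  t_6 = 14,  t_7 = 18,  t_8 = 3,  t_9 = 21,  t_{10} = 24,  t_{11} = 16,  t_{12} = 11,  t_{13} = 27,  t_{14} = 9,  t_{15} = 7.
The sequence repeats with period 14.
So t_{1049} = t_{0 + ((1049-0) mod 14)} = t_{13} = 27.

27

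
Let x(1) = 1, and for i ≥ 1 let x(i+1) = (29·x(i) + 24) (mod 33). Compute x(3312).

We have x(1) = 1; x(2) = 20; x(3) = 10; x(4) = 17; x(5) = 22; x(6) = 2; x(7) = 16; x(8) = 26; x(9) = 19; x(10) = 14; x(11) = 1.
The sequence repeats with period 10.
So x(3312) = x(1 + ((3312-1) mod 10)) = x(2) = 20.

20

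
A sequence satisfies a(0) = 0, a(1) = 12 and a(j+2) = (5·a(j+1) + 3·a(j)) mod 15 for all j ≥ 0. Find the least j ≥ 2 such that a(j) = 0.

We have a(0) = 0; a(1) = 12; a(2) = 0; a(3) = 6; a(4) = 0; a(5) = 3; a(6) = 0; a(7) = 9; a(8) = 0; a(9) = 12.
Since (a(8), a(9)) = (a(0), a(1)) = (0, 12) (two consecutive terms determine the rest), the sequence is periodic with period 8.
The value 0 first appears (with j ≥ 2) at a(2).

2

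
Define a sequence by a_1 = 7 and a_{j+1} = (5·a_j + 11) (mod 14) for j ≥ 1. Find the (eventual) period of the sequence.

Computing terms: a_1 = 7, a_2 = 4, a_3 = 3, a_4 = 12, a_5 = 1, a_6 = 2, a_7 = 7.
The sequence repeats with period 6.

6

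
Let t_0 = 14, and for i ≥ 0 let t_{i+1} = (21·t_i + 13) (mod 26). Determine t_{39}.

t_0 = 14, t_1 = 21, t_2 = 12, t_3 = 5, t_4 = 14.
Since t_4 = t_0 = 14, the sequence is periodic with period 4.
So t_{39} = t_{0 + ((39-0) mod 4)} = t_3 = 5.

5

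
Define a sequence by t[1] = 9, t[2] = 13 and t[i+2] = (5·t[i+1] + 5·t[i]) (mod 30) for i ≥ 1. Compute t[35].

25

Computing terms: t[1] = 9,  t[2] = 13,  t[3] = 20,  t[4] = 15,  t[5] = 25,  t[6] = 20,  t[7] = 15.
Since (t[6], t[7]) = (t[3], t[4]) = (20, 15) (two consecutive terms determine the rest), the sequence is eventually periodic: after a pre-period of length 2 it cycles with period 3.
For i ≥ 3, t[i] depends only on (i - 3) mod 3. (35 - 3) mod 3 = 2, so t[35] = t[5] = 25.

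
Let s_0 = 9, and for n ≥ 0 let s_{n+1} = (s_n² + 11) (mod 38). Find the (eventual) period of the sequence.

6

Computing terms: s_0 = 9; s_1 = 16; s_2 = 1; s_3 = 12; s_4 = 3; s_5 = 20; s_6 = 31; s_7 = 22; s_8 = 1.
Since s_8 = s_2 = 1, the sequence is eventually periodic: after a pre-period of length 2 it cycles with period 6.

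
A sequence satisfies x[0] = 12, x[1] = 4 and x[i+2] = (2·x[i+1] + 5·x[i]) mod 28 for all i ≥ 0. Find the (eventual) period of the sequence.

24

Computing terms: x[0] = 12; x[1] = 4; x[2] = 12; x[3] = 16; x[4] = 8; x[5] = 12; x[6] = 8; x[7] = 20; x[8] = 24; x[9] = 8; x[10] = 24; x[11] = 4; x[12] = 16; x[13] = 24; x[14] = 16; x[15] = 12; x[16] = 20; x[17] = 16; x[18] = 20; x[19] = 8; x[20] = 4; x[21] = 20; x[22] = 4; x[23] = 24; x[24] = 12; x[25] = 4.
The sequence repeats with period 24.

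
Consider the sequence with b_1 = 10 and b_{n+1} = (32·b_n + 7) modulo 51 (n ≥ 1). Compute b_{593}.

Listing terms: b_1 = 10, b_2 = 21, b_3 = 16, b_4 = 9, b_5 = 40, b_6 = 12, b_7 = 34, b_8 = 24, b_9 = 10.
The sequence repeats with period 8.
So b_{593} = b_{1 + ((593-1) mod 8)} = b_1 = 10.

10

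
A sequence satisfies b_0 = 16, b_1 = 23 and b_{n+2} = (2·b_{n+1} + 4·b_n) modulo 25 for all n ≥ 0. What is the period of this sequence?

Listing terms: b_0 = 16,  b_1 = 23,  b_2 = 10,  b_3 = 12,  b_4 = 14,  b_5 = 1,  b_6 = 8,  b_7 = 20,  b_8 = 22,  b_9 = 24,  b_{10} = 11,  b_{11} = 18,  b_{12} = 5,  b_{13} = 7,  b_{14} = 9,  b_{15} = 21,  b_{16} = 3,  b_{17} = 15,  b_{18} = 17,  b_{19} = 19,  b_{20} = 6,  b_{21} = 13,  b_{22} = 0,  b_{23} = 2,  b_{24} = 4,  b_{25} = 16,  b_{26} = 23.
The sequence repeats with period 25.

25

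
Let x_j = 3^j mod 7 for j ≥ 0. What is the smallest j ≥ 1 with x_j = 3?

1

We have x_0 = 1, x_1 = 3, x_2 = 2, x_3 = 6, x_4 = 4, x_5 = 5, x_6 = 1.
The sequence repeats with period 6.
The value 3 first appears (with j ≥ 1) at x_1.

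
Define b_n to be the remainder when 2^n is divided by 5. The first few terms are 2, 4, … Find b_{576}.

1

Listing terms: b_1 = 2, b_2 = 4, b_3 = 3, b_4 = 1, b_5 = 2.
Since b_5 = b_1 = 2, the sequence is periodic with period 4.
So b_{576} = b_{1 + ((576-1) mod 4)} = b_4 = 1.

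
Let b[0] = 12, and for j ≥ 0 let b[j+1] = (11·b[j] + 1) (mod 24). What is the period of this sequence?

Listing terms: b[0] = 12, b[1] = 13, b[2] = 0, b[3] = 1, b[4] = 12.
Since b[4] = b[0] = 12, the sequence is periodic with period 4.

4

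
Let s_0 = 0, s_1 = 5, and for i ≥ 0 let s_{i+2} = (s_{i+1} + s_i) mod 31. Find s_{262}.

19

Listing terms: s_0 = 0, s_1 = 5, s_2 = 5, s_3 = 10, s_4 = 15, s_5 = 25, s_6 = 9, s_7 = 3, s_8 = 12, s_9 = 15, s_{10} = 27, s_{11} = 11, s_{12} = 7, s_{13} = 18, s_{14} = 25, s_{15} = 12, s_{16} = 6, s_{17} = 18, s_{18} = 24, s_{19} = 11, s_{20} = 4, s_{21} = 15, s_{22} = 19, s_{23} = 3, s_{24} = 22, s_{25} = 25, s_{26} = 16, s_{27} = 10, s_{28} = 26, s_{29} = 5, s_{30} = 0, s_{31} = 5.
The sequence repeats with period 30.
(262 - 0) mod 30 = 22, so s_{262} = s_{22} = 19.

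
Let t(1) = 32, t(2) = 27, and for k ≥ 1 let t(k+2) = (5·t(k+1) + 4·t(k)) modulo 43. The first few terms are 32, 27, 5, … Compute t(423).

t(1) = 32; t(2) = 27; t(3) = 5; t(4) = 4; t(5) = 40; t(6) = 1; t(7) = 36; t(8) = 12; t(9) = 32; t(10) = 36; t(11) = 7; t(12) = 7; t(13) = 20; t(14) = 42; t(15) = 32; t(16) = 27.
Since (t(15), t(16)) = (t(1), t(2)) = (32, 27) (two consecutive terms determine the rest), the sequence is periodic with period 14.
So t(423) = t(1 + ((423-1) mod 14)) = t(3) = 5.

5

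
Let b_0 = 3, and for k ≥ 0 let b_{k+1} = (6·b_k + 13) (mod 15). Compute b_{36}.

1

b_0 = 3; b_1 = 1; b_2 = 4; b_3 = 7; b_4 = 10; b_5 = 13; b_6 = 1.
Since b_6 = b_1 = 1, the sequence is eventually periodic: after a pre-period of length 1 it cycles with period 5.
For k ≥ 1, b_k depends only on (k - 1) mod 5. (36 - 1) mod 5 = 0, so b_{36} = b_1 = 1.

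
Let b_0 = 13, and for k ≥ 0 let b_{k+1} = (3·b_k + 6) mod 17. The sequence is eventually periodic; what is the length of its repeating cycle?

16

We have b_0 = 13; b_1 = 11; b_2 = 5; b_3 = 4; b_4 = 1; b_5 = 9; b_6 = 16; b_7 = 3; b_8 = 15; b_9 = 0; b_{10} = 6; b_{11} = 7; b_{12} = 10; b_{13} = 2; b_{14} = 12; b_{15} = 8; b_{16} = 13.
The sequence repeats with period 16.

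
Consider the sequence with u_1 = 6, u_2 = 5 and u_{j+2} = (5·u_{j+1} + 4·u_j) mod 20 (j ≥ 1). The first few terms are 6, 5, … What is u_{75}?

9

We have u_1 = 6; u_2 = 5; u_3 = 9; u_4 = 5; u_5 = 1; u_6 = 5; u_7 = 9.
Since (u_6, u_7) = (u_2, u_3) = (5, 9) (two consecutive terms determine the rest), the sequence is eventually periodic: after a pre-period of length 1 it cycles with period 4.
For j ≥ 2, u_j depends only on (j - 2) mod 4. (75 - 2) mod 4 = 1, so u_{75} = u_3 = 9.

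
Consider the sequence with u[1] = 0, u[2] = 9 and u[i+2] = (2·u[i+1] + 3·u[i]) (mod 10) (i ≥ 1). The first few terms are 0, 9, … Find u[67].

8

Listing terms: u[1] = 0; u[2] = 9; u[3] = 8; u[4] = 3; u[5] = 0; u[6] = 9.
Since (u[5], u[6]) = (u[1], u[2]) = (0, 9) (two consecutive terms determine the rest), the sequence is periodic with period 4.
(67 - 1) mod 4 = 2, so u[67] = u[3] = 8.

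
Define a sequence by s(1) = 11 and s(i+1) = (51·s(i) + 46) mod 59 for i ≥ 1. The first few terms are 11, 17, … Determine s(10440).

56

Listing terms: s(1) = 11; s(2) = 17; s(3) = 28; s(4) = 58; s(5) = 54; s(6) = 27; s(7) = 7; s(8) = 49; s(9) = 8; s(10) = 41; s(11) = 13; s(12) = 1; s(13) = 38; s(14) = 37; s(15) = 45; s(16) = 40; s(17) = 21; s(18) = 55; s(19) = 19; s(20) = 12; s(21) = 9; s(22) = 33; s(23) = 18; s(24) = 20; s(25) = 4; s(26) = 14; s(27) = 52; s(28) = 43; s(29) = 56; s(30) = 11.
Since s(30) = s(1) = 11, the sequence is periodic with period 29.
So s(10440) = s(1 + ((10440-1) mod 29)) = s(29) = 56.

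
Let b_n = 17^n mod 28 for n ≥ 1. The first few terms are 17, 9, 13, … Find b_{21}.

We have b_1 = 17; b_2 = 9; b_3 = 13; b_4 = 25; b_5 = 5; b_6 = 1; b_7 = 17.
Since b_7 = b_1 = 17, the sequence is periodic with period 6.
So b_{21} = b_{1 + ((21-1) mod 6)} = b_3 = 13.

13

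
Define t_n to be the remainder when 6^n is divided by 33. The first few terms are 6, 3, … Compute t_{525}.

21

t_1 = 6,  t_2 = 3,  t_3 = 18,  t_4 = 9,  t_5 = 21,  t_6 = 27,  t_7 = 30,  t_8 = 15,  t_9 = 24,  t_{10} = 12,  t_{11} = 6.
Since t_{11} = t_1 = 6, the sequence is periodic with period 10.
(525 - 1) mod 10 = 4, so t_{525} = t_5 = 21.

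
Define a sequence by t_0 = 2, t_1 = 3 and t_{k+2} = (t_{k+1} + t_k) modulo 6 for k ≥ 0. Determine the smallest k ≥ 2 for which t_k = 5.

Listing terms: t_0 = 2,  t_1 = 3,  t_2 = 5,  t_3 = 2,  t_4 = 1,  t_5 = 3,  t_6 = 4,  t_7 = 1,  t_8 = 5,  t_9 = 0,  t_{10} = 5,  t_{11} = 5,  t_{12} = 4,  t_{13} = 3,  t_{14} = 1,  t_{15} = 4,  t_{16} = 5,  t_{17} = 3,  t_{18} = 2,  t_{19} = 5,  t_{20} = 1,  t_{21} = 0,  t_{22} = 1,  t_{23} = 1,  t_{24} = 2,  t_{25} = 3.
Since (t_{24}, t_{25}) = (t_0, t_1) = (2, 3) (two consecutive terms determine the rest), the sequence is periodic with period 24.
The value 5 first appears (with k ≥ 2) at t_2.

2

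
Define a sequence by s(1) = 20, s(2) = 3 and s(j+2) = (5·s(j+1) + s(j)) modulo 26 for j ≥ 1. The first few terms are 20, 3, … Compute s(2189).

15

Computing terms: s(1) = 20,  s(2) = 3,  s(3) = 9,  s(4) = 22,  s(5) = 15,  s(6) = 19,  s(7) = 6,  s(8) = 23,  s(9) = 17,  s(10) = 4,  s(11) = 11,  s(12) = 7,  s(13) = 20,  s(14) = 3.
Since (s(13), s(14)) = (s(1), s(2)) = (20, 3) (two consecutive terms determine the rest), the sequence is periodic with period 12.
So s(2189) = s(1 + ((2189-1) mod 12)) = s(5) = 15.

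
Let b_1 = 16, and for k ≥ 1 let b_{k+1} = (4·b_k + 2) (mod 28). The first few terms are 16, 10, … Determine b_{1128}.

14

We have b_1 = 16; b_2 = 10; b_3 = 14; b_4 = 2; b_5 = 10.
Since b_5 = b_2 = 10, the sequence is eventually periodic: after a pre-period of length 1 it cycles with period 3.
For k ≥ 2, b_k depends only on (k - 2) mod 3. (1128 - 2) mod 3 = 1, so b_{1128} = b_3 = 14.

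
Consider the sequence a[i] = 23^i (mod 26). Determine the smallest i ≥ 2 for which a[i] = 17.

Listing terms: a[1] = 23; a[2] = 9; a[3] = 25; a[4] = 3; a[5] = 17; a[6] = 1; a[7] = 23.
Since a[7] = a[1] = 23, the sequence is periodic with period 6.
The value 17 first appears (with i ≥ 2) at a[5].

5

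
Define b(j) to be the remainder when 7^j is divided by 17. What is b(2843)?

14

Computing terms: b(1) = 7,  b(2) = 15,  b(3) = 3,  b(4) = 4,  b(5) = 11,  b(6) = 9,  b(7) = 12,  b(8) = 16,  b(9) = 10,  b(10) = 2,  b(11) = 14,  b(12) = 13,  b(13) = 6,  b(14) = 8,  b(15) = 5,  b(16) = 1,  b(17) = 7.
Since b(17) = b(1) = 7, the sequence is periodic with period 16.
(2843 - 1) mod 16 = 10, so b(2843) = b(11) = 14.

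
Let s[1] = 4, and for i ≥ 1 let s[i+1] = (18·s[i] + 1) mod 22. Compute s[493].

Computing terms: s[1] = 4,  s[2] = 7,  s[3] = 17,  s[4] = 21,  s[5] = 5,  s[6] = 3,  s[7] = 11,  s[8] = 1,  s[9] = 19,  s[10] = 13,  s[11] = 15,  s[12] = 7.
Since s[12] = s[2] = 7, the sequence is eventually periodic: after a pre-period of length 1 it cycles with period 10.
For i ≥ 2, s[i] depends only on (i - 2) mod 10. (493 - 2) mod 10 = 1, so s[493] = s[3] = 17.

17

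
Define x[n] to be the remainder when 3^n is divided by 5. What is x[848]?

1

x[0] = 1; x[1] = 3; x[2] = 4; x[3] = 2; x[4] = 1.
The sequence repeats with period 4.
(848 - 0) mod 4 = 0, so x[848] = x[0] = 1.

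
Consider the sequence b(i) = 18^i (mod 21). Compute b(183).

15

b(1) = 18, b(2) = 9, b(3) = 15, b(4) = 18.
Since b(4) = b(1) = 18, the sequence is periodic with period 3.
So b(183) = b(1 + ((183-1) mod 3)) = b(3) = 15.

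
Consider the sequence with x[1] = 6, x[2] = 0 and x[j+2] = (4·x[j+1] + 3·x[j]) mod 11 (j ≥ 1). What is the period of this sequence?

40

Listing terms: x[1] = 6,  x[2] = 0,  x[3] = 7,  x[4] = 6,  x[5] = 1,  x[6] = 0,  x[7] = 3,  x[8] = 1,  x[9] = 2,  x[10] = 0,  x[11] = 6,  x[12] = 2,  x[13] = 4,  x[14] = 0,  x[15] = 1,  x[16] = 4,  x[17] = 8,  x[18] = 0,  x[19] = 2,  x[20] = 8,  x[21] = 5,  x[22] = 0,  x[23] = 4,  x[24] = 5,  x[25] = 10,  x[26] = 0,  x[27] = 8,  x[28] = 10,  x[29] = 9,  x[30] = 0,  x[31] = 5,  x[32] = 9,  x[33] = 7,  x[34] = 0,  x[35] = 10,  x[36] = 7,  x[37] = 3,  x[38] = 0,  x[39] = 9,  x[40] = 3,  x[41] = 6,  x[42] = 0.
The sequence repeats with period 40.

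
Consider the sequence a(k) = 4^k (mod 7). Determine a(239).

2

We have a(1) = 4, a(2) = 2, a(3) = 1, a(4) = 4.
Since a(4) = a(1) = 4, the sequence is periodic with period 3.
So a(239) = a(1 + ((239-1) mod 3)) = a(2) = 2.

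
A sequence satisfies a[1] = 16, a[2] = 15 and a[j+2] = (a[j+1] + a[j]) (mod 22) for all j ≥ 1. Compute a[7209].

Listing terms: a[1] = 16; a[2] = 15; a[3] = 9; a[4] = 2; a[5] = 11; a[6] = 13; a[7] = 2; a[8] = 15; a[9] = 17; a[10] = 10; a[11] = 5; a[12] = 15; a[13] = 20; a[14] = 13; a[15] = 11; a[16] = 2; a[17] = 13; a[18] = 15; a[19] = 6; a[20] = 21; a[21] = 5; a[22] = 4; a[23] = 9; a[24] = 13; a[25] = 0; a[26] = 13; a[27] = 13; a[28] = 4; a[29] = 17; a[30] = 21; a[31] = 16; a[32] = 15.
Since (a[31], a[32]) = (a[1], a[2]) = (16, 15) (two consecutive terms determine the rest), the sequence is periodic with period 30.
So a[7209] = a[1 + ((7209-1) mod 30)] = a[9] = 17.

17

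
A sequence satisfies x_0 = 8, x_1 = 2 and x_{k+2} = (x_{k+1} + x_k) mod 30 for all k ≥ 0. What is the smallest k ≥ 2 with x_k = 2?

Computing terms: x_0 = 8,  x_1 = 2,  x_2 = 10,  x_3 = 12,  x_4 = 22,  x_5 = 4,  x_6 = 26,  x_7 = 0,  x_8 = 26,  x_9 = 26,  x_{10} = 22,  x_{11} = 18,  x_{12} = 10,  x_{13} = 28,  x_{14} = 8,  x_{15} = 6,  x_{16} = 14,  x_{17} = 20,  x_{18} = 4,  x_{19} = 24,  x_{20} = 28,  x_{21} = 22,  x_{22} = 20,  x_{23} = 12,  x_{24} = 2,  x_{25} = 14,  x_{26} = 16,  x_{27} = 0,  x_{28} = 16,  x_{29} = 16,  x_{30} = 2,  x_{31} = 18,  x_{32} = 20,  x_{33} = 8,  x_{34} = 28,  x_{35} = 6,  x_{36} = 4,  x_{37} = 10,  x_{38} = 14,  x_{39} = 24,  x_{40} = 8,  x_{41} = 2.
The sequence repeats with period 40.
The value 2 first appears (with k ≥ 2) at x_{24}.

24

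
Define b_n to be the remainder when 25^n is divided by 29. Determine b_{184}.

Listing terms: b_1 = 25; b_2 = 16; b_3 = 23; b_4 = 24; b_5 = 20; b_6 = 7; b_7 = 1; b_8 = 25.
The sequence repeats with period 7.
(184 - 1) mod 7 = 1, so b_{184} = b_2 = 16.

16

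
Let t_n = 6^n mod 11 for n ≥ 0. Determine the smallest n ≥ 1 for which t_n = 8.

t_0 = 1; t_1 = 6; t_2 = 3; t_3 = 7; t_4 = 9; t_5 = 10; t_6 = 5; t_7 = 8; t_8 = 4; t_9 = 2; t_{10} = 1.
The sequence repeats with period 10.
The value 8 first appears (with n ≥ 1) at t_7.

7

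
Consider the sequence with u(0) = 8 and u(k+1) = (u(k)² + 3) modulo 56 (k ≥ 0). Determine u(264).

28

Listing terms: u(0) = 8,  u(1) = 11,  u(2) = 12,  u(3) = 35,  u(4) = 52,  u(5) = 19,  u(6) = 28,  u(7) = 3,  u(8) = 12.
Since u(8) = u(2) = 12, the sequence is eventually periodic: after a pre-period of length 2 it cycles with period 6.
For k ≥ 2, u(k) depends only on (k - 2) mod 6. (264 - 2) mod 6 = 4, so u(264) = u(6) = 28.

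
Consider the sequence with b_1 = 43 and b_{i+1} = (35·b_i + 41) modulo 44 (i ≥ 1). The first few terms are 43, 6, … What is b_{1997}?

11

Listing terms: b_1 = 43,  b_2 = 6,  b_3 = 31,  b_4 = 26,  b_5 = 27,  b_6 = 18,  b_7 = 11,  b_8 = 30,  b_9 = 35,  b_{10} = 34,  b_{11} = 43.
Since b_{11} = b_1 = 43, the sequence is periodic with period 10.
So b_{1997} = b_{1 + ((1997-1) mod 10)} = b_7 = 11.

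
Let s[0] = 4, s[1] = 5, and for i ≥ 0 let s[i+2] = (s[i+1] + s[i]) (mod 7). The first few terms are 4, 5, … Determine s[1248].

4

s[0] = 4,  s[1] = 5,  s[2] = 2,  s[3] = 0,  s[4] = 2,  s[5] = 2,  s[6] = 4,  s[7] = 6,  s[8] = 3,  s[9] = 2,  s[10] = 5,  s[11] = 0,  s[12] = 5,  s[13] = 5,  s[14] = 3,  s[15] = 1,  s[16] = 4,  s[17] = 5.
Since (s[16], s[17]) = (s[0], s[1]) = (4, 5) (two consecutive terms determine the rest), the sequence is periodic with period 16.
So s[1248] = s[0 + ((1248-0) mod 16)] = s[0] = 4.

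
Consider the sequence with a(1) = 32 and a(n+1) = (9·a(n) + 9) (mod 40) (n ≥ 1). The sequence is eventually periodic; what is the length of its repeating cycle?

8

We have a(1) = 32,  a(2) = 17,  a(3) = 2,  a(4) = 27,  a(5) = 12,  a(6) = 37,  a(7) = 22,  a(8) = 7,  a(9) = 32.
Since a(9) = a(1) = 32, the sequence is periodic with period 8.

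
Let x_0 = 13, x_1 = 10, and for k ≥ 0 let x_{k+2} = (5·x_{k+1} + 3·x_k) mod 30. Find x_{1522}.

Computing terms: x_0 = 13; x_1 = 10; x_2 = 29; x_3 = 25; x_4 = 2; x_5 = 25; x_6 = 11; x_7 = 10; x_8 = 23; x_9 = 25; x_{10} = 14; x_{11} = 25; x_{12} = 17; x_{13} = 10; x_{14} = 11; x_{15} = 25; x_{16} = 8; x_{17} = 25; x_{18} = 29; x_{19} = 10; x_{20} = 17; x_{21} = 25; x_{22} = 26; x_{23} = 25; x_{24} = 23; x_{25} = 10; x_{26} = 29.
Since (x_{25}, x_{26}) = (x_1, x_2) = (10, 29) (two consecutive terms determine the rest), the sequence is eventually periodic: after a pre-period of length 1 it cycles with period 24.
For k ≥ 1, x_k depends only on (k - 1) mod 24. (1522 - 1) mod 24 = 9, so x_{1522} = x_{10} = 14.

14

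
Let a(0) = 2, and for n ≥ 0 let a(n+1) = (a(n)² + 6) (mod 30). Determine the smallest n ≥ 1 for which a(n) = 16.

Listing terms: a(0) = 2,  a(1) = 10,  a(2) = 16,  a(3) = 22,  a(4) = 10.
Since a(4) = a(1) = 10, the sequence is eventually periodic: after a pre-period of length 1 it cycles with period 3.
The value 16 first appears (with n ≥ 1) at a(2).

2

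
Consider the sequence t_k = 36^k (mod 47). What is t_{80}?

t_0 = 1,  t_1 = 36,  t_2 = 27,  t_3 = 32,  t_4 = 24,  t_5 = 18,  t_6 = 37,  t_7 = 16,  t_8 = 12,  t_9 = 9,  t_{10} = 42,  t_{11} = 8,  t_{12} = 6,  t_{13} = 28,  t_{14} = 21,  t_{15} = 4,  t_{16} = 3,  t_{17} = 14,  t_{18} = 34,  t_{19} = 2,  t_{20} = 25,  t_{21} = 7,  t_{22} = 17,  t_{23} = 1.
The sequence repeats with period 23.
So t_{80} = t_{0 + ((80-0) mod 23)} = t_{11} = 8.

8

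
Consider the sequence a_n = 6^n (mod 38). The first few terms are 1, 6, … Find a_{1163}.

36

a_0 = 1,  a_1 = 6,  a_2 = 36,  a_3 = 26,  a_4 = 4,  a_5 = 24,  a_6 = 30,  a_7 = 28,  a_8 = 16,  a_9 = 20,  a_{10} = 6.
Since a_{10} = a_1 = 6, the sequence is eventually periodic: after a pre-period of length 1 it cycles with period 9.
For n ≥ 1, a_n depends only on (n - 1) mod 9. (1163 - 1) mod 9 = 1, so a_{1163} = a_2 = 36.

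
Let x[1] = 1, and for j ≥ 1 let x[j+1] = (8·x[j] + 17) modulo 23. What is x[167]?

2

x[1] = 1, x[2] = 2, x[3] = 10, x[4] = 5, x[5] = 11, x[6] = 13, x[7] = 6, x[8] = 19, x[9] = 8, x[10] = 12, x[11] = 21, x[12] = 1.
Since x[12] = x[1] = 1, the sequence is periodic with period 11.
So x[167] = x[1 + ((167-1) mod 11)] = x[2] = 2.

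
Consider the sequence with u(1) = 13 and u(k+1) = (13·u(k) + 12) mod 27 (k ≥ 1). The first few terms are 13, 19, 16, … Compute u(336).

16

Listing terms: u(1) = 13, u(2) = 19, u(3) = 16, u(4) = 4, u(5) = 10, u(6) = 7, u(7) = 22, u(8) = 1, u(9) = 25, u(10) = 13.
Since u(10) = u(1) = 13, the sequence is periodic with period 9.
So u(336) = u(1 + ((336-1) mod 9)) = u(3) = 16.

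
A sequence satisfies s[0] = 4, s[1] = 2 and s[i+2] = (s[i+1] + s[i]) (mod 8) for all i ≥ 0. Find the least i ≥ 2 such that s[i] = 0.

Computing terms: s[0] = 4,  s[1] = 2,  s[2] = 6,  s[3] = 0,  s[4] = 6,  s[5] = 6,  s[6] = 4,  s[7] = 2.
The sequence repeats with period 6.
The value 0 first appears (with i ≥ 2) at s[3].

3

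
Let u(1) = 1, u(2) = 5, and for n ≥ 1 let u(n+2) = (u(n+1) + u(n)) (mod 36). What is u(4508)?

Computing terms: u(1) = 1, u(2) = 5, u(3) = 6, u(4) = 11, u(5) = 17, u(6) = 28, u(7) = 9, u(8) = 1, u(9) = 10, u(10) = 11, u(11) = 21, u(12) = 32, u(13) = 17, u(14) = 13, u(15) = 30, u(16) = 7, u(17) = 1, u(18) = 8, u(19) = 9, u(20) = 17, u(21) = 26, u(22) = 7, u(23) = 33, u(24) = 4, u(25) = 1, u(26) = 5.
Since (u(25), u(26)) = (u(1), u(2)) = (1, 5) (two consecutive terms determine the rest), the sequence is periodic with period 24.
(4508 - 1) mod 24 = 19, so u(4508) = u(20) = 17.

17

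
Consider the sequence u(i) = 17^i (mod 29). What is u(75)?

Listing terms: u(1) = 17,  u(2) = 28,  u(3) = 12,  u(4) = 1,  u(5) = 17.
Since u(5) = u(1) = 17, the sequence is periodic with period 4.
So u(75) = u(1 + ((75-1) mod 4)) = u(3) = 12.

12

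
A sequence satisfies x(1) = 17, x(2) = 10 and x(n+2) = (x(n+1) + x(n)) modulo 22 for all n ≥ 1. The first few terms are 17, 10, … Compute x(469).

Listing terms: x(1) = 17; x(2) = 10; x(3) = 5; x(4) = 15; x(5) = 20; x(6) = 13; x(7) = 11; x(8) = 2; x(9) = 13; x(10) = 15; x(11) = 6; x(12) = 21; x(13) = 5; x(14) = 4; x(15) = 9; x(16) = 13; x(17) = 0; x(18) = 13; x(19) = 13; x(20) = 4; x(21) = 17; x(22) = 21; x(23) = 16; x(24) = 15; x(25) = 9; x(26) = 2; x(27) = 11; x(28) = 13; x(29) = 2; x(30) = 15; x(31) = 17; x(32) = 10.
Since (x(31), x(32)) = (x(1), x(2)) = (17, 10) (two consecutive terms determine the rest), the sequence is periodic with period 30.
(469 - 1) mod 30 = 18, so x(469) = x(19) = 13.

13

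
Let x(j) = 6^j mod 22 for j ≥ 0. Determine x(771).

Computing terms: x(0) = 1, x(1) = 6, x(2) = 14, x(3) = 18, x(4) = 20, x(5) = 10, x(6) = 16, x(7) = 8, x(8) = 4, x(9) = 2, x(10) = 12, x(11) = 6.
Since x(11) = x(1) = 6, the sequence is eventually periodic: after a pre-period of length 1 it cycles with period 10.
For j ≥ 1, x(j) depends only on (j - 1) mod 10. (771 - 1) mod 10 = 0, so x(771) = x(1) = 6.

6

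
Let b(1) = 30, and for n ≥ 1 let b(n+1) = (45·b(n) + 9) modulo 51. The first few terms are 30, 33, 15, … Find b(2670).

b(1) = 30; b(2) = 33; b(3) = 15; b(4) = 21; b(5) = 36; b(6) = 48; b(7) = 27; b(8) = 0; b(9) = 9; b(10) = 6; b(11) = 24; b(12) = 18; b(13) = 3; b(14) = 42; b(15) = 12; b(16) = 39; b(17) = 30.
The sequence repeats with period 16.
So b(2670) = b(1 + ((2670-1) mod 16)) = b(14) = 42.

42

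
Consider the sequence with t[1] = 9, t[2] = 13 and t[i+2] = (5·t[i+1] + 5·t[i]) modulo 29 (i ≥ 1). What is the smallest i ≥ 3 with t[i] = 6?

We have t[1] = 9,  t[2] = 13,  t[3] = 23,  t[4] = 6,  t[5] = 0,  t[6] = 1,  t[7] = 5,  t[8] = 1,  t[9] = 1,  t[10] = 10,  t[11] = 26,  t[12] = 6,  t[13] = 15,  t[14] = 18,  t[15] = 20,  t[16] = 16,  t[17] = 6,  t[18] = 23,  t[19] = 0,  t[20] = 28,  t[21] = 24,  t[22] = 28,  t[23] = 28,  t[24] = 19,  t[25] = 3,  t[26] = 23,  t[27] = 14,  t[28] = 11,  t[29] = 9,  t[30] = 13.
The sequence repeats with period 28.
The value 6 first appears (with i ≥ 3) at t[4].

4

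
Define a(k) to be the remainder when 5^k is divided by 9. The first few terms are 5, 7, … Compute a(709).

Listing terms: a(1) = 5,  a(2) = 7,  a(3) = 8,  a(4) = 4,  a(5) = 2,  a(6) = 1,  a(7) = 5.
The sequence repeats with period 6.
(709 - 1) mod 6 = 0, so a(709) = a(1) = 5.

5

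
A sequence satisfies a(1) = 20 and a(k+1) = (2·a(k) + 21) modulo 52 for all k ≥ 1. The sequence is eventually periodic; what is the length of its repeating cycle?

12

Listing terms: a(1) = 20, a(2) = 9, a(3) = 39, a(4) = 47, a(5) = 11, a(6) = 43, a(7) = 3, a(8) = 27, a(9) = 23, a(10) = 15, a(11) = 51, a(12) = 19, a(13) = 7, a(14) = 35, a(15) = 39.
Since a(15) = a(3) = 39, the sequence is eventually periodic: after a pre-period of length 2 it cycles with period 12.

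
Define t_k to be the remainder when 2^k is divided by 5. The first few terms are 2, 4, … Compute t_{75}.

t_1 = 2; t_2 = 4; t_3 = 3; t_4 = 1; t_5 = 2.
Since t_5 = t_1 = 2, the sequence is periodic with period 4.
So t_{75} = t_{1 + ((75-1) mod 4)} = t_3 = 3.

3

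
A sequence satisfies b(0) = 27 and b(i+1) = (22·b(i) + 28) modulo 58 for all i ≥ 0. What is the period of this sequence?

14

We have b(0) = 27; b(1) = 42; b(2) = 24; b(3) = 34; b(4) = 22; b(5) = 48; b(6) = 40; b(7) = 38; b(8) = 52; b(9) = 12; b(10) = 2; b(11) = 14; b(12) = 46; b(13) = 54; b(14) = 56; b(15) = 42.
Since b(15) = b(1) = 42, the sequence is eventually periodic: after a pre-period of length 1 it cycles with period 14.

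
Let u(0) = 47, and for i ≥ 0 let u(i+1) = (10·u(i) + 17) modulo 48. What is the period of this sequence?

3

Computing terms: u(0) = 47,  u(1) = 7,  u(2) = 39,  u(3) = 23,  u(4) = 7.
Since u(4) = u(1) = 7, the sequence is eventually periodic: after a pre-period of length 1 it cycles with period 3.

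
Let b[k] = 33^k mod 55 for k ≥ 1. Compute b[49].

Computing terms: b[1] = 33,  b[2] = 44,  b[3] = 22,  b[4] = 11,  b[5] = 33.
Since b[5] = b[1] = 33, the sequence is periodic with period 4.
So b[49] = b[1 + ((49-1) mod 4)] = b[1] = 33.

33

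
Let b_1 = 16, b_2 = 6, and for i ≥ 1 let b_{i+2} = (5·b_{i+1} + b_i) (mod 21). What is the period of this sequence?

Listing terms: b_1 = 16,  b_2 = 6,  b_3 = 4,  b_4 = 5,  b_5 = 8,  b_6 = 3,  b_7 = 2,  b_8 = 13,  b_9 = 4,  b_{10} = 12,  b_{11} = 1,  b_{12} = 17,  b_{13} = 2,  b_{14} = 6,  b_{15} = 11,  b_{16} = 19,  b_{17} = 1,  b_{18} = 3,  b_{19} = 16,  b_{20} = 20,  b_{21} = 11,  b_{22} = 12,  b_{23} = 8,  b_{24} = 10,  b_{25} = 16,  b_{26} = 6.
Since (b_{25}, b_{26}) = (b_1, b_2) = (16, 6) (two consecutive terms determine the rest), the sequence is periodic with period 24.

24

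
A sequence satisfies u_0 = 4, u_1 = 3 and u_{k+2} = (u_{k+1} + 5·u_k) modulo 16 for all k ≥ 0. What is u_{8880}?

4

We have u_0 = 4,  u_1 = 3,  u_2 = 7,  u_3 = 6,  u_4 = 9,  u_5 = 7,  u_6 = 4,  u_7 = 7,  u_8 = 11,  u_9 = 14,  u_{10} = 5,  u_{11} = 11,  u_{12} = 4,  u_{13} = 11,  u_{14} = 15,  u_{15} = 6,  u_{16} = 1,  u_{17} = 15,  u_{18} = 4,  u_{19} = 15,  u_{20} = 3,  u_{21} = 14,  u_{22} = 13,  u_{23} = 3,  u_{24} = 4,  u_{25} = 3.
Since (u_{24}, u_{25}) = (u_0, u_1) = (4, 3) (two consecutive terms determine the rest), the sequence is periodic with period 24.
(8880 - 0) mod 24 = 0, so u_{8880} = u_0 = 4.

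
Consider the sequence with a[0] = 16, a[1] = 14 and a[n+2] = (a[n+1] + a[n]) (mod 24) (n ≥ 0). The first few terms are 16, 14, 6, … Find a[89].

14

Listing terms: a[0] = 16,  a[1] = 14,  a[2] = 6,  a[3] = 20,  a[4] = 2,  a[5] = 22,  a[6] = 0,  a[7] = 22,  a[8] = 22,  a[9] = 20,  a[10] = 18,  a[11] = 14,  a[12] = 8,  a[13] = 22,  a[14] = 6,  a[15] = 4,  a[16] = 10,  a[17] = 14,  a[18] = 0,  a[19] = 14,  a[20] = 14,  a[21] = 4,  a[22] = 18,  a[23] = 22,  a[24] = 16,  a[25] = 14.
Since (a[24], a[25]) = (a[0], a[1]) = (16, 14) (two consecutive terms determine the rest), the sequence is periodic with period 24.
(89 - 0) mod 24 = 17, so a[89] = a[17] = 14.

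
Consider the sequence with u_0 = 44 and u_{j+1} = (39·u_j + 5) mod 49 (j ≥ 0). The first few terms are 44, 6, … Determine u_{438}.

23

Computing terms: u_0 = 44, u_1 = 6, u_2 = 43, u_3 = 16, u_4 = 41, u_5 = 36, u_6 = 37, u_7 = 27, u_8 = 29, u_9 = 9, u_{10} = 13, u_{11} = 22, u_{12} = 30, u_{13} = 48, u_{14} = 15, u_{15} = 2, u_{16} = 34, u_{17} = 8, u_{18} = 23, u_{19} = 20, u_{20} = 1, u_{21} = 44.
Since u_{21} = u_0 = 44, the sequence is periodic with period 21.
So u_{438} = u_{0 + ((438-0) mod 21)} = u_{18} = 23.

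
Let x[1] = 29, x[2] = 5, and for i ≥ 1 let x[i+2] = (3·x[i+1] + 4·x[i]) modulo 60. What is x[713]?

11

x[1] = 29, x[2] = 5, x[3] = 11, x[4] = 53, x[5] = 23, x[6] = 41, x[7] = 35, x[8] = 29, x[9] = 47, x[10] = 17, x[11] = 59, x[12] = 5, x[13] = 11.
Since (x[12], x[13]) = (x[2], x[3]) = (5, 11) (two consecutive terms determine the rest), the sequence is eventually periodic: after a pre-period of length 1 it cycles with period 10.
For i ≥ 2, x[i] depends only on (i - 2) mod 10. (713 - 2) mod 10 = 1, so x[713] = x[3] = 11.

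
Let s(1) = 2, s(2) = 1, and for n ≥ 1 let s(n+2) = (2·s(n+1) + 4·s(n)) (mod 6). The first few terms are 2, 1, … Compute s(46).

2

s(1) = 2; s(2) = 1; s(3) = 4; s(4) = 0; s(5) = 4; s(6) = 2; s(7) = 2; s(8) = 0; s(9) = 2; s(10) = 4; s(11) = 4; s(12) = 0.
Since (s(11), s(12)) = (s(3), s(4)) = (4, 0) (two consecutive terms determine the rest), the sequence is eventually periodic: after a pre-period of length 2 it cycles with period 8.
For n ≥ 3, s(n) depends only on (n - 3) mod 8. (46 - 3) mod 8 = 3, so s(46) = s(6) = 2.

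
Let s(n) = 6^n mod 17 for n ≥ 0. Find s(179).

Listing terms: s(0) = 1,  s(1) = 6,  s(2) = 2,  s(3) = 12,  s(4) = 4,  s(5) = 7,  s(6) = 8,  s(7) = 14,  s(8) = 16,  s(9) = 11,  s(10) = 15,  s(11) = 5,  s(12) = 13,  s(13) = 10,  s(14) = 9,  s(15) = 3,  s(16) = 1.
The sequence repeats with period 16.
So s(179) = s(0 + ((179-0) mod 16)) = s(3) = 12.

12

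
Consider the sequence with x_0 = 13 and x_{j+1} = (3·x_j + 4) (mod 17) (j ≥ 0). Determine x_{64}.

13

Listing terms: x_0 = 13, x_1 = 9, x_2 = 14, x_3 = 12, x_4 = 6, x_5 = 5, x_6 = 2, x_7 = 10, x_8 = 0, x_9 = 4, x_{10} = 16, x_{11} = 1, x_{12} = 7, x_{13} = 8, x_{14} = 11, x_{15} = 3, x_{16} = 13.
Since x_{16} = x_0 = 13, the sequence is periodic with period 16.
(64 - 0) mod 16 = 0, so x_{64} = x_0 = 13.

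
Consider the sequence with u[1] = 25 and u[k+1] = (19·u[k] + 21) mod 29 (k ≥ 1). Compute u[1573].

Computing terms: u[1] = 25, u[2] = 3, u[3] = 20, u[4] = 24, u[5] = 13, u[6] = 7, u[7] = 9, u[8] = 18, u[9] = 15, u[10] = 16, u[11] = 6, u[12] = 19, u[13] = 5, u[14] = 0, u[15] = 21, u[16] = 14, u[17] = 26, u[18] = 22, u[19] = 4, u[20] = 10, u[21] = 8, u[22] = 28, u[23] = 2, u[24] = 1, u[25] = 11, u[26] = 27, u[27] = 12, u[28] = 17, u[29] = 25.
The sequence repeats with period 28.
So u[1573] = u[1 + ((1573-1) mod 28)] = u[5] = 13.

13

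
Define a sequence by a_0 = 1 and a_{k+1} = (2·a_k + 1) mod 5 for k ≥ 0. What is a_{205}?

a_0 = 1; a_1 = 3; a_2 = 2; a_3 = 0; a_4 = 1.
The sequence repeats with period 4.
So a_{205} = a_{0 + ((205-0) mod 4)} = a_1 = 3.

3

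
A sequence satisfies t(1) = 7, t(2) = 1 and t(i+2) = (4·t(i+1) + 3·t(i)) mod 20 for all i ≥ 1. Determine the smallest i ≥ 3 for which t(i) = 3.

Computing terms: t(1) = 7,  t(2) = 1,  t(3) = 5,  t(4) = 3,  t(5) = 7,  t(6) = 17,  t(7) = 9,  t(8) = 7,  t(9) = 15,  t(10) = 1,  t(11) = 9,  t(12) = 19,  t(13) = 3,  t(14) = 9,  t(15) = 5,  t(16) = 7,  t(17) = 3,  t(18) = 13,  t(19) = 1,  t(20) = 3,  t(21) = 15,  t(22) = 9,  t(23) = 1,  t(24) = 11,  t(25) = 7,  t(26) = 1.
Since (t(25), t(26)) = (t(1), t(2)) = (7, 1) (two consecutive terms determine the rest), the sequence is periodic with period 24.
The value 3 first appears (with i ≥ 3) at t(4).

4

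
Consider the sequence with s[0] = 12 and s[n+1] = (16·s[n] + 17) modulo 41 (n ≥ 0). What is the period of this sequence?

Computing terms: s[0] = 12,  s[1] = 4,  s[2] = 40,  s[3] = 1,  s[4] = 33,  s[5] = 12.
The sequence repeats with period 5.

5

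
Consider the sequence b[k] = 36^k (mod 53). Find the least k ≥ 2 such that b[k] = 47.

We have b[1] = 36; b[2] = 24; b[3] = 16; b[4] = 46; b[5] = 13; b[6] = 44; b[7] = 47; b[8] = 49; b[9] = 15; b[10] = 10; b[11] = 42; b[12] = 28; b[13] = 1; b[14] = 36.
The sequence repeats with period 13.
The value 47 first appears (with k ≥ 2) at b[7].

7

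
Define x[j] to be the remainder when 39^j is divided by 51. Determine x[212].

30

x[0] = 1; x[1] = 39; x[2] = 42; x[3] = 6; x[4] = 30; x[5] = 48; x[6] = 36; x[7] = 27; x[8] = 33; x[9] = 12; x[10] = 9; x[11] = 45; x[12] = 21; x[13] = 3; x[14] = 15; x[15] = 24; x[16] = 18; x[17] = 39.
Since x[17] = x[1] = 39, the sequence is eventually periodic: after a pre-period of length 1 it cycles with period 16.
For j ≥ 1, x[j] depends only on (j - 1) mod 16. (212 - 1) mod 16 = 3, so x[212] = x[4] = 30.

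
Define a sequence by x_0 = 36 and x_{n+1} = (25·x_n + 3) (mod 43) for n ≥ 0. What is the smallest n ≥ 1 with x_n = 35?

We have x_0 = 36,  x_1 = 0,  x_2 = 3,  x_3 = 35,  x_4 = 18,  x_5 = 23,  x_6 = 19,  x_7 = 5,  x_8 = 42,  x_9 = 21,  x_{10} = 12,  x_{11} = 2,  x_{12} = 10,  x_{13} = 38,  x_{14} = 7,  x_{15} = 6,  x_{16} = 24,  x_{17} = 1,  x_{18} = 28,  x_{19} = 15,  x_{20} = 34,  x_{21} = 36.
Since x_{21} = x_0 = 36, the sequence is periodic with period 21.
The value 35 first appears (with n ≥ 1) at x_3.

3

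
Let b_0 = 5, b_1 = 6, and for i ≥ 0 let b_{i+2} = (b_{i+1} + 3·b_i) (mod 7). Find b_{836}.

1

Listing terms: b_0 = 5, b_1 = 6, b_2 = 0, b_3 = 4, b_4 = 4, b_5 = 2, b_6 = 0, b_7 = 6, b_8 = 6, b_9 = 3, b_{10} = 0, b_{11} = 2, b_{12} = 2, b_{13} = 1, b_{14} = 0, b_{15} = 3, b_{16} = 3, b_{17} = 5, b_{18} = 0, b_{19} = 1, b_{20} = 1, b_{21} = 4, b_{22} = 0, b_{23} = 5, b_{24} = 5, b_{25} = 6.
The sequence repeats with period 24.
So b_{836} = b_{0 + ((836-0) mod 24)} = b_{20} = 1.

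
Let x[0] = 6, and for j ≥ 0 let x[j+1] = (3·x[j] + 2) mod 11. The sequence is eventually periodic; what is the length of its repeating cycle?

5

We have x[0] = 6, x[1] = 9, x[2] = 7, x[3] = 1, x[4] = 5, x[5] = 6.
The sequence repeats with period 5.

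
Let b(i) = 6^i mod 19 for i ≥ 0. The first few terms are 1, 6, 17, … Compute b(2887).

b(0) = 1; b(1) = 6; b(2) = 17; b(3) = 7; b(4) = 4; b(5) = 5; b(6) = 11; b(7) = 9; b(8) = 16; b(9) = 1.
The sequence repeats with period 9.
So b(2887) = b(0 + ((2887-0) mod 9)) = b(7) = 9.

9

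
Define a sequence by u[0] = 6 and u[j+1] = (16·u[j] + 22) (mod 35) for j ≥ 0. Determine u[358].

27

u[0] = 6, u[1] = 13, u[2] = 20, u[3] = 27, u[4] = 34, u[5] = 6.
The sequence repeats with period 5.
So u[358] = u[0 + ((358-0) mod 5)] = u[3] = 27.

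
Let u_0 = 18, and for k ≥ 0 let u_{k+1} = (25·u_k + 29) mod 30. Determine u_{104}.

4

Listing terms: u_0 = 18,  u_1 = 29,  u_2 = 4,  u_3 = 9,  u_4 = 14,  u_5 = 19,  u_6 = 24,  u_7 = 29.
Since u_7 = u_1 = 29, the sequence is eventually periodic: after a pre-period of length 1 it cycles with period 6.
For k ≥ 1, u_k depends only on (k - 1) mod 6. (104 - 1) mod 6 = 1, so u_{104} = u_2 = 4.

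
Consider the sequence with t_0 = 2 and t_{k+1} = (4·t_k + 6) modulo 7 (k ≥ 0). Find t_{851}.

6

Computing terms: t_0 = 2,  t_1 = 0,  t_2 = 6,  t_3 = 2.
The sequence repeats with period 3.
(851 - 0) mod 3 = 2, so t_{851} = t_2 = 6.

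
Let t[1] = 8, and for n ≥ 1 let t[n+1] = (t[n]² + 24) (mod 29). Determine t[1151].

t[1] = 8, t[2] = 1, t[3] = 25, t[4] = 11, t[5] = 0, t[6] = 24, t[7] = 20, t[8] = 18, t[9] = 0.
Since t[9] = t[5] = 0, the sequence is eventually periodic: after a pre-period of length 4 it cycles with period 4.
For n ≥ 5, t[n] depends only on (n - 5) mod 4. (1151 - 5) mod 4 = 2, so t[1151] = t[7] = 20.

20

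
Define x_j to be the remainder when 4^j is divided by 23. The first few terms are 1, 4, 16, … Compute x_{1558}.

8

Computing terms: x_0 = 1, x_1 = 4, x_2 = 16, x_3 = 18, x_4 = 3, x_5 = 12, x_6 = 2, x_7 = 8, x_8 = 9, x_9 = 13, x_{10} = 6, x_{11} = 1.
Since x_{11} = x_0 = 1, the sequence is periodic with period 11.
So x_{1558} = x_{0 + ((1558-0) mod 11)} = x_7 = 8.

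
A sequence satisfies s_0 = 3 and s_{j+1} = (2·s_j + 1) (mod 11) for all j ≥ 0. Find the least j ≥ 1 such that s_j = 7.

Computing terms: s_0 = 3, s_1 = 7, s_2 = 4, s_3 = 9, s_4 = 8, s_5 = 6, s_6 = 2, s_7 = 5, s_8 = 0, s_9 = 1, s_{10} = 3.
The sequence repeats with period 10.
The value 7 first appears (with j ≥ 1) at s_1.

1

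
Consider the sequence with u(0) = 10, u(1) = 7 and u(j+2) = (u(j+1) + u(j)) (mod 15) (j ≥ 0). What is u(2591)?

u(0) = 10; u(1) = 7; u(2) = 2; u(3) = 9; u(4) = 11; u(5) = 5; u(6) = 1; u(7) = 6; u(8) = 7; u(9) = 13; u(10) = 5; u(11) = 3; u(12) = 8; u(13) = 11; u(14) = 4; u(15) = 0; u(16) = 4; u(17) = 4; u(18) = 8; u(19) = 12; u(20) = 5; u(21) = 2; u(22) = 7; u(23) = 9; u(24) = 1; u(25) = 10; u(26) = 11; u(27) = 6; u(28) = 2; u(29) = 8; u(30) = 10; u(31) = 3; u(32) = 13; u(33) = 1; u(34) = 14; u(35) = 0; u(36) = 14; u(37) = 14; u(38) = 13; u(39) = 12; u(40) = 10; u(41) = 7.
Since (u(40), u(41)) = (u(0), u(1)) = (10, 7) (two consecutive terms determine the rest), the sequence is periodic with period 40.
(2591 - 0) mod 40 = 31, so u(2591) = u(31) = 3.

3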